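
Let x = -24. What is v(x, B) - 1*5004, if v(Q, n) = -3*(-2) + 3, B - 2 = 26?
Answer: -4995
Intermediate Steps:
B = 28 (B = 2 + 26 = 28)
v(Q, n) = 9 (v(Q, n) = 6 + 3 = 9)
v(x, B) - 1*5004 = 9 - 1*5004 = 9 - 5004 = -4995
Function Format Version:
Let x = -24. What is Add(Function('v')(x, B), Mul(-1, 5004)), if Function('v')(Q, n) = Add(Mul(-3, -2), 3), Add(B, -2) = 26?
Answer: -4995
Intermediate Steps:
B = 28 (B = Add(2, 26) = 28)
Function('v')(Q, n) = 9 (Function('v')(Q, n) = Add(6, 3) = 9)
Add(Function('v')(x, B), Mul(-1, 5004)) = Add(9, Mul(-1, 5004)) = Add(9, -5004) = -4995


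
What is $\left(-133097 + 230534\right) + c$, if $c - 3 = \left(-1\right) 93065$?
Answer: $4375$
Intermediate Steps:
$c = -93062$ ($c = 3 - 93065 = -93062$)
$\left(-133097 + 230534\right) + c = \left(-133097 + 230534\right) - 93062 = 97437 - 93062 = 4375$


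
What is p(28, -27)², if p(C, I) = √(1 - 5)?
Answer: -4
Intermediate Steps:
p(C, I) = 2*I (p(C, I) = √(-4) = 2*I)
p(28, -27)² = (2*I)² = -4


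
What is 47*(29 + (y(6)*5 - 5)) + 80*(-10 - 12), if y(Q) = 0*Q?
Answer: -632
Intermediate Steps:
y(Q) = 0
47*(29 + (y(6)*5 - 5)) + 80*(-10 - 12) = 47*(29 + (0*5 - 5)) + 80*(-10 - 12) = 47*(29 + (0 - 5)) + 80*(-22) = 47*(29 - 5) - 1760 = 47*24 - 1760 = 1128 - 1760 = -632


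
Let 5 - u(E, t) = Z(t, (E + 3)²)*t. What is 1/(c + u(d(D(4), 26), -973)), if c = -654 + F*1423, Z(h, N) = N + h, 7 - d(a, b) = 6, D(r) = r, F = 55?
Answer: -1/853545 ≈ -1.1716e-6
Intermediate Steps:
d(a, b) = 1 (d(a, b) = 7 - 1*6 = 7 - 6 = 1)
c = 77611 (c = -654 + 55*1423 = -654 + 78265 = 77611)
u(E, t) = 5 - t*(t + (3 + E)²) (u(E, t) = 5 - ((E + 3)² + t)*t = 5 - ((3 + E)² + t)*t = 5 - (t + (3 + E)²)*t = 5 - t*(t + (3 + E)²))
1/(c + u(d(D(4), 26), -973)) = 1/(77611 + (5 - 1*(-973)*(-973 + (3 + 1)²))) = 1/(77611 + (5 - 1*(-973)*(-973 + 4²))) = 1/(77611 + (5 - 1*(-973)*(-973 + 16))) = 1/(77611 + (5 - 1*(-973)*(-957))) = 1/(77611 + (5 - 931161)) = 1/(77611 - 931156) = 1/(-853545) = -1/853545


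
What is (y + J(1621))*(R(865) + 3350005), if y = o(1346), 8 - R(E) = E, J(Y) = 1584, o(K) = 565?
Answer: 7197319052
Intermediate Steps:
R(E) = 8 - E
y = 565
(y + J(1621))*(R(865) + 3350005) = (565 + 1584)*((8 - 1*865) + 3350005) = 2149*((8 - 865) + 3350005) = 2149*(-857 + 3350005) = 2149*3349148 = 7197319052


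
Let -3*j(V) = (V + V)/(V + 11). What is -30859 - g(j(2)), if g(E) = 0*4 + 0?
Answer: -30859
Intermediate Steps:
j(V) = -2*V/(3*(11 + V)) (j(V) = -(V + V)/(3*(V + 11)) = -2*V/(3*(11 + V)))
g(E) = 0 (g(E) = 0 + 0 = 0)
-30859 - g(j(2)) = -30859 - 1*0 = -30859 + 0 = -30859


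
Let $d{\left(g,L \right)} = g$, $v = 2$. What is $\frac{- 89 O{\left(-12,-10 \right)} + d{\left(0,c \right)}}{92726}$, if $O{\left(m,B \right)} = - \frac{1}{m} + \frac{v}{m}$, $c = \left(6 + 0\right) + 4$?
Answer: $\frac{89}{1112712} \approx 7.9985 \cdot 10^{-5}$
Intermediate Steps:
$c = 10$ ($c = 6 + 4 = 10$)
$O{\left(m,B \right)} = \frac{1}{m}$ ($O{\left(m,B \right)} = - \frac{1}{m} + \frac{2}{m} = \frac{1}{m}$)
$\frac{- 89 O{\left(-12,-10 \right)} + d{\left(0,c \right)}}{92726} = \frac{- \frac{89}{-12} + 0}{92726} = \left(\left(-89\right) \left(- \frac{1}{12}\right) + 0\right) \frac{1}{92726} = \left(\frac{89}{12} + 0\right) \frac{1}{92726} = \frac{89}{12} \cdot \frac{1}{92726} = \frac{89}{1112712}$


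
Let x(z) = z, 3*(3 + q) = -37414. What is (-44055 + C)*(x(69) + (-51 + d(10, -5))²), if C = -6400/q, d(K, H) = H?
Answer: -5283926663325/37423 ≈ -1.4119e+8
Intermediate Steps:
q = -37423/3 (q = -3 + (⅓)*(-37414) = -3 - 37414/3 = -37423/3 ≈ -12474.)
C = 19200/37423 (C = -6400/(-37423/3) = -6400*(-3/37423) = 19200/37423 ≈ 0.51305)
(-44055 + C)*(x(69) + (-51 + d(10, -5))²) = (-44055 + 19200/37423)*(69 + (-51 - 5)²) = -1648651065*(69 + (-56)²)/37423 = -1648651065*(69 + 3136)/37423 = -1648651065/37423*3205 = -5283926663325/37423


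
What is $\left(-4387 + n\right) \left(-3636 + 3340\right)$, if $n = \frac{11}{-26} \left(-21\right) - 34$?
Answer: $\frac{16977820}{13} \approx 1.306 \cdot 10^{6}$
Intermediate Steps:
$n = - \frac{653}{26}$ ($n = 11 \left(- \frac{1}{26}\right) \left(-21\right) - 34 = \left(- \frac{11}{26}\right) \left(-21\right) - 34 = \frac{231}{26} - 34 = - \frac{653}{26} \approx -25.115$)
$\left(-4387 + n\right) \left(-3636 + 3340\right) = \left(-4387 - \frac{653}{26}\right) \left(-3636 + 3340\right) = \left(- \frac{114715}{26}\right) \left(-296\right) = \frac{16977820}{13}$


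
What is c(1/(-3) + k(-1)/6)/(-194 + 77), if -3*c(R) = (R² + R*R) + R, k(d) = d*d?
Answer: -1/3159 ≈ -0.00031656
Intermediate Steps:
k(d) = d²
c(R) = -2*R²/3 - R/3 (c(R) = -((R² + R*R) + R)/3 = -((R² + R²) + R)/3 = -(2*R² + R)/3 = -(R + 2*R²)/3 = -2*R²/3 - R/3)
c(1/(-3) + k(-1)/6)/(-194 + 77) = (-(1/(-3) + (-1)²/6)*(1 + 2*(1/(-3) + (-1)²/6))/3)/(-194 + 77) = -(1*(-⅓) + 1*(⅙))*(1 + 2*(1*(-⅓) + 1*(⅙)))/3/(-117) = -(-⅓ + ⅙)*(1 + 2*(-⅓ + ⅙))/3*(-1/117) = -⅓*(-⅙)*(1 + 2*(-⅙))*(-1/117) = -⅓*(-⅙)*(1 - ⅓)*(-1/117) = -⅓*(-⅙)*⅔*(-1/117) = (1/27)*(-1/117) = -1/3159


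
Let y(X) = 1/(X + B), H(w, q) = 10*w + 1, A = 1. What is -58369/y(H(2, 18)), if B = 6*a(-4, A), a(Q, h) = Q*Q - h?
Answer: -6478959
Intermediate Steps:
a(Q, h) = Q² - h
H(w, q) = 1 + 10*w
B = 90 (B = 6*((-4)² - 1*1) = 6*(16 - 1) = 6*15 = 90)
y(X) = 1/(90 + X) (y(X) = 1/(X + 90) = 1/(90 + X))
-58369/y(H(2, 18)) = -(5311579 + 1167380) = -58369/(1/(90 + (1 + 20))) = -58369/(1/(90 + 21)) = -58369/(1/111) = -58369/1/111 = -58369*111 = -6478959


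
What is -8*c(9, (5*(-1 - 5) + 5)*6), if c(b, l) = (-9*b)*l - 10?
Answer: -97120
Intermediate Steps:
c(b, l) = -10 - 9*b*l (c(b, l) = -9*b*l - 10 = -10 - 9*b*l)
-8*c(9, (5*(-1 - 5) + 5)*6) = -8*(-10 - 9*9*(5*(-1 - 5) + 5)*6) = -8*(-10 - 9*9*(5*(-6) + 5)*6) = -8*(-10 - 9*9*(-30 + 5)*6) = -8*(-10 - 9*9*(-25*6)) = -8*(-10 - 9*9*(-150)) = -8*(-10 + 12150) = -8*12140 = -97120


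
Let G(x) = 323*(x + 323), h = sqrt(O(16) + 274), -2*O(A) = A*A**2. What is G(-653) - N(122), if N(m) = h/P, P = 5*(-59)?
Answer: -106590 + I*sqrt(1774)/295 ≈ -1.0659e+5 + 0.14278*I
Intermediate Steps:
O(A) = -A**3/2 (O(A) = -A*A**2/2 = -A**3/2)
P = -295
h = I*sqrt(1774) (h = sqrt(-1/2*16**3 + 274) = sqrt(-1/2*4096 + 274) = sqrt(-2048 + 274) = sqrt(-1774) = I*sqrt(1774) ≈ 42.119*I)
G(x) = 104329 + 323*x (G(x) = 323*(323 + x) = 104329 + 323*x)
N(m) = -I*sqrt(1774)/295 (N(m) = (I*sqrt(1774))/(-295) = (I*sqrt(1774))*(-1/295) = -I*sqrt(1774)/295)
G(-653) - N(122) = (104329 + 323*(-653)) - (-1)*I*sqrt(1774)/295 = (104329 - 210919) + I*sqrt(1774)/295 = -106590 + I*sqrt(1774)/295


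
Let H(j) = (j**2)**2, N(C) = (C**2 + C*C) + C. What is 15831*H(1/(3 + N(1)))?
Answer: 1759/144 ≈ 12.215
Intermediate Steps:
N(C) = C + 2*C**2 (N(C) = (C**2 + C**2) + C = 2*C**2 + C = C + 2*C**2)
H(j) = j**4
15831*H(1/(3 + N(1))) = 15831*(1/(3 + 1*(1 + 2*1)))**4 = 15831*(1/(3 + 1*(1 + 2)))**4 = 15831*(1/(3 + 1*3))**4 = 15831*(1/(3 + 3))**4 = 15831*(1/6)**4 = 15831*(1/1296) = 1759/144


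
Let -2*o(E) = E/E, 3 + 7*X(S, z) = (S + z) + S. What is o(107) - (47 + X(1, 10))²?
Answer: -228537/98 ≈ -2332.0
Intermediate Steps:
X(S, z) = -3/7 + z/7 + 2*S/7 (X(S, z) = -3/7 + ((S + z) + S)/7 = -3/7 + (z + 2*S)/7 = -3/7 + (z/7 + 2*S/7) = -3/7 + z/7 + 2*S/7)
o(E) = -½ (o(E) = -E/(2*E) = -½*1 = -½)
o(107) - (47 + X(1, 10))² = -½ - (47 + (-3/7 + (⅐)*10 + (2/7)*1))² = -½ - (47 + (-3/7 + 10/7 + 2/7))² = -½ - (47 + 9/7)² = -½ - (338/7)² = -½ - 1*114244/49 = -½ - 114244/49 = -228537/98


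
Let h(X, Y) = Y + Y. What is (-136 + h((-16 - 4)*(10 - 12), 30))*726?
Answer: -55176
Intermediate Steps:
h(X, Y) = 2*Y
(-136 + h((-16 - 4)*(10 - 12), 30))*726 = (-136 + 2*30)*726 = (-136 + 60)*726 = -76*726 = -55176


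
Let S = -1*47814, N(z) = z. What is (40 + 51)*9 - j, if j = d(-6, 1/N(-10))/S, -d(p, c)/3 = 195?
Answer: 1004079/1226 ≈ 818.99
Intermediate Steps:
S = -47814
d(p, c) = -585 (d(p, c) = -3*195 = -585)
j = 15/1226 (j = -585/(-47814) = -585*(-1/47814) = 15/1226 ≈ 0.012235)
(40 + 51)*9 - j = (40 + 51)*9 - 1*15/1226 = 91*9 - 15/1226 = 819 - 15/1226 = 1004079/1226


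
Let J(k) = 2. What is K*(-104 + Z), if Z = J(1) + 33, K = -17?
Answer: 1173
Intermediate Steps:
Z = 35 (Z = 2 + 33 = 35)
K*(-104 + Z) = -17*(-104 + 35) = -17*(-69) = 1173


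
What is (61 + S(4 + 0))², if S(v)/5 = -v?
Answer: 1681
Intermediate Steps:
S(v) = -5*v (S(v) = 5*(-v) = -5*v)
(61 + S(4 + 0))² = (61 - 5*(4 + 0))² = (61 - 5*4)² = (61 - 20)² = 41² = 1681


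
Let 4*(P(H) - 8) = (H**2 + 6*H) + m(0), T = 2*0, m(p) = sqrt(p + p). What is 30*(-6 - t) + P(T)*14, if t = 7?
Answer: -278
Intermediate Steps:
m(p) = sqrt(2)*sqrt(p) (m(p) = sqrt(2*p) = sqrt(2)*sqrt(p))
T = 0
P(H) = 8 + H**2/4 + 3*H/2 (P(H) = 8 + ((H**2 + 6*H) + sqrt(2)*sqrt(0))/4 = 8 + ((H**2 + 6*H) + sqrt(2)*0)/4 = 8 + ((H**2 + 6*H) + 0)/4 = 8 + (H**2 + 6*H)/4 = 8 + (H**2/4 + 3*H/2) = 8 + H**2/4 + 3*H/2)
30*(-6 - t) + P(T)*14 = 30*(-6 - 1*7) + (8 + (1/4)*0**2 + (3/2)*0)*14 = 30*(-6 - 7) + (8 + (1/4)*0 + 0)*14 = 30*(-13) + (8 + 0 + 0)*14 = -390 + 8*14 = -390 + 112 = -278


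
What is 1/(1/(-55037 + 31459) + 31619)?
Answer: 23578/745512781 ≈ 3.1627e-5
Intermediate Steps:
1/(1/(-55037 + 31459) + 31619) = 1/(1/(-23578) + 31619) = 1/(-1/23578 + 31619) = 1/(745512781/23578) = 23578/745512781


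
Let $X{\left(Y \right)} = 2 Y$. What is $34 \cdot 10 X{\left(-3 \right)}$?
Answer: $-2040$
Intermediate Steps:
$34 \cdot 10 X{\left(-3 \right)} = 34 \cdot 10 \cdot 2 \left(-3\right) = 340 \left(-6\right) = -2040$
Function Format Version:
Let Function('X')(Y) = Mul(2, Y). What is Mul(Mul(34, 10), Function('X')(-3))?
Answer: -2040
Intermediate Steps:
Mul(Mul(34, 10), Function('X')(-3)) = Mul(Mul(34, 10), Mul(2, -3)) = Mul(340, -6) = -2040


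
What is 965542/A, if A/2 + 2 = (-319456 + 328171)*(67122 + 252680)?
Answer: 482771/2787074428 ≈ 0.00017322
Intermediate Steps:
A = 5574148856 (A = -4 + 2*((-319456 + 328171)*(67122 + 252680)) = -4 + 2*(8715*319802) = -4 + 2*2787074430 = -4 + 5574148860 = 5574148856)
965542/A = 965542/5574148856 = 965542*(1/5574148856) = 482771/2787074428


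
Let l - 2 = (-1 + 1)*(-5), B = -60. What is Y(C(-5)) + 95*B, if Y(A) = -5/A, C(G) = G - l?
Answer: -39895/7 ≈ -5699.3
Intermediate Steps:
l = 2 (l = 2 + (-1 + 1)*(-5) = 2 + 0*(-5) = 2 + 0 = 2)
C(G) = -2 + G (C(G) = G - 1*2 = G - 2 = -2 + G)
Y(C(-5)) + 95*B = -5/(-2 - 5) + 95*(-60) = -5/(-7) - 5700 = -5*(-⅐) - 5700 = 5/7 - 5700 = -39895/7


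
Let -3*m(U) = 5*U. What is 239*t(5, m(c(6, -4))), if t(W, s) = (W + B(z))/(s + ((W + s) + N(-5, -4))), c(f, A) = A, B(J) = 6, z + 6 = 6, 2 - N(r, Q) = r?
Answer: 7887/76 ≈ 103.78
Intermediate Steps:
N(r, Q) = 2 - r
z = 0 (z = -6 + 6 = 0)
m(U) = -5*U/3
t(W, s) = (6 + W)/(7 + W + 2*s) (t(W, s) = (W + 6)/(s + ((W + s) + (2 - 1*(-5)))) = (6 + W)/(s + ((W + s) + (2 + 5))) = (6 + W)/(s + ((W + s) + 7)) = (6 + W)/(s + (7 + W + s)) = (6 + W)/(7 + W + 2*s))
239*t(5, m(c(6, -4))) = 239*((6 + 5)/(7 + 5 + 2*(-5/3*(-4)))) = 239*(11/(7 + 5 + 2*(20/3))) = 239*(11/(7 + 5 + 40/3)) = 239*(11/(76/3)) = 239*((3/76)*11) = 239*(33/76) = 7887/76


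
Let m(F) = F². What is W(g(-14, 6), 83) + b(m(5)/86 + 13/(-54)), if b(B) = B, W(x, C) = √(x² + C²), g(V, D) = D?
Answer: 58/1161 + 5*√277 ≈ 83.267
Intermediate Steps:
W(x, C) = √(C² + x²)
W(g(-14, 6), 83) + b(m(5)/86 + 13/(-54)) = √(83² + 6²) + (5²/86 + 13/(-54)) = √(6889 + 36) + (25*(1/86) + 13*(-1/54)) = √6925 + (25/86 - 13/54) = 5*√277 + 58/1161 = 58/1161 + 5*√277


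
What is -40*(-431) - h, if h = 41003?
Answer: -23763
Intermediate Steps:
-40*(-431) - h = -40*(-431) - 1*41003 = 17240 - 41003 = -23763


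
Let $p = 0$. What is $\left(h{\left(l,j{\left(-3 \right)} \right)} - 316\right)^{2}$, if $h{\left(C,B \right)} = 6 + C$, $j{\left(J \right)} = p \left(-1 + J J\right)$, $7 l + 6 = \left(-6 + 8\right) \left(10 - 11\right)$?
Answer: $\frac{4743684}{49} \approx 96810.0$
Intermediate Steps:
$l = - \frac{8}{7}$ ($l = - \frac{6}{7} + \frac{\left(-6 + 8\right) \left(10 - 11\right)}{7} = - \frac{6}{7} + \frac{2 \left(-1\right)}{7} = - \frac{6}{7} + \frac{1}{7} \left(-2\right) = - \frac{6}{7} - \frac{2}{7} = - \frac{8}{7} \approx -1.1429$)
$j{\left(J \right)} = 0$ ($j{\left(J \right)} = 0 \left(-1 + J J\right) = 0 \left(-1 + J^{2}\right) = 0$)
$\left(h{\left(l,j{\left(-3 \right)} \right)} - 316\right)^{2} = \left(\left(6 - \frac{8}{7}\right) - 316\right)^{2} = \left(\frac{34}{7} - 316\right)^{2} = \left(- \frac{2178}{7}\right)^{2} = \frac{4743684}{49}$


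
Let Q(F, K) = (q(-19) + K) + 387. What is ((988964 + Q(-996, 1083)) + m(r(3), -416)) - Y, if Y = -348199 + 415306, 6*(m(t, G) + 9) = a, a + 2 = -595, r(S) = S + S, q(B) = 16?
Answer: 1846469/2 ≈ 9.2323e+5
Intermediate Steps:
r(S) = 2*S
Q(F, K) = 403 + K (Q(F, K) = (16 + K) + 387 = 403 + K)
a = -597 (a = -2 - 595 = -597)
m(t, G) = -217/2 (m(t, G) = -9 + (⅙)*(-597) = -9 - 199/2 = -217/2)
Y = 67107
((988964 + Q(-996, 1083)) + m(r(3), -416)) - Y = ((988964 + (403 + 1083)) - 217/2) - 1*67107 = ((988964 + 1486) - 217/2) - 67107 = (990450 - 217/2) - 67107 = 1980683/2 - 67107 = 1846469/2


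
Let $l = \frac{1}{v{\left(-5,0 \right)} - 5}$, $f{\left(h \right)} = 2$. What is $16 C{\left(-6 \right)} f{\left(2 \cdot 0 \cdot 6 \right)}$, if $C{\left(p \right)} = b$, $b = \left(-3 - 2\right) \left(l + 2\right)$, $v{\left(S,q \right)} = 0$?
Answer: $-288$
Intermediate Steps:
$l = - \frac{1}{5}$ ($l = \frac{1}{0 - 5} = \frac{1}{-5} = - \frac{1}{5} \approx -0.2$)
$b = -9$ ($b = \left(-3 - 2\right) \left(- \frac{1}{5} + 2\right) = \left(-5\right) \frac{9}{5} = -9$)
$C{\left(p \right)} = -9$
$16 C{\left(-6 \right)} f{\left(2 \cdot 0 \cdot 6 \right)} = 16 \left(-9\right) 2 = \left(-144\right) 2 = -288$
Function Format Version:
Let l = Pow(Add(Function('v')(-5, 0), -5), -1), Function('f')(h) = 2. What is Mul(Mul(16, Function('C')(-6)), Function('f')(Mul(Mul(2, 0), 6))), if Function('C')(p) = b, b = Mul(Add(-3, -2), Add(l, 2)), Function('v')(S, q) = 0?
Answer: -288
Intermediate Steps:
l = Rational(-1, 5) (l = Pow(Add(0, -5), -1) = Pow(-5, -1) = Rational(-1, 5) ≈ -0.20000)
b = -9 (b = Mul(Add(-3, -2), Add(Rational(-1, 5), 2)) = Mul(-5, Rational(9, 5)) = -9)
Function('C')(p) = -9
Mul(Mul(16, Function('C')(-6)), Function('f')(Mul(Mul(2, 0), 6))) = Mul(Mul(16, -9), 2) = Mul(-144, 2) = -288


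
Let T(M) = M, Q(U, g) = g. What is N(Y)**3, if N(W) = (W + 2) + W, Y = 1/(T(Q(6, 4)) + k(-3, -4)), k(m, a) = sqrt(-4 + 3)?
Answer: 73584/4913 - 10576*I/4913 ≈ 14.977 - 2.1527*I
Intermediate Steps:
k(m, a) = I (k(m, a) = sqrt(-1) = I)
Y = (4 - I)/17 (Y = 1/(4 + I) = (4 - I)/17 ≈ 0.23529 - 0.058824*I)
N(W) = 2 + 2*W (N(W) = (2 + W) + W = 2 + 2*W)
N(Y)**3 = (2 + 2*(4/17 - I/17))**3 = (2 + (8/17 - 2*I/17))**3 = (42/17 - 2*I/17)**3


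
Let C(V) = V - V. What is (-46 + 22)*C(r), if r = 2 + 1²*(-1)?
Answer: 0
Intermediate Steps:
r = 1 (r = 2 + 1*(-1) = 2 - 1 = 1)
C(V) = 0
(-46 + 22)*C(r) = (-46 + 22)*0 = -24*0 = 0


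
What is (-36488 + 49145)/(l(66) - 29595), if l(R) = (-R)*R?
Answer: -4219/11317 ≈ -0.37280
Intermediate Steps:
l(R) = -R²
(-36488 + 49145)/(l(66) - 29595) = (-36488 + 49145)/(-1*66² - 29595) = 12657/(-1*4356 - 29595) = 12657/(-4356 - 29595) = 12657/(-33951) = 12657*(-1/33951) = -4219/11317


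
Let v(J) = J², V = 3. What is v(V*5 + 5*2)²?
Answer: 390625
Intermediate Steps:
v(V*5 + 5*2)² = ((3*5 + 5*2)²)² = ((15 + 10)²)² = (25²)² = 625² = 390625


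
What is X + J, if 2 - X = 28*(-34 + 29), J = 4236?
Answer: 4378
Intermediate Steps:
X = 142 (X = 2 - 28*(-34 + 29) = 2 - 28*(-5) = 2 - 1*(-140) = 2 + 140 = 142)
X + J = 142 + 4236 = 4378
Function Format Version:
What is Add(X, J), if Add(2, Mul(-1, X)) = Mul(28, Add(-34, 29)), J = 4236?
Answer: 4378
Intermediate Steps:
X = 142 (X = Add(2, Mul(-1, Mul(28, Add(-34, 29)))) = Add(2, Mul(-1, Mul(28, -5))) = Add(2, Mul(-1, -140)) = Add(2, 140) = 142)
Add(X, J) = Add(142, 4236) = 4378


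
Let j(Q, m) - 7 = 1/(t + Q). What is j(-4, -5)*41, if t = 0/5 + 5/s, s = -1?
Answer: 2542/9 ≈ 282.44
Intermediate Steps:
t = -5 (t = 0/5 + 5/(-1) = 0*(⅕) + 5*(-1) = 0 - 5 = -5)
j(Q, m) = 7 + 1/(-5 + Q)
j(-4, -5)*41 = ((-34 + 7*(-4))/(-5 - 4))*41 = ((-34 - 28)/(-9))*41 = -⅑*(-62)*41 = (62/9)*41 = 2542/9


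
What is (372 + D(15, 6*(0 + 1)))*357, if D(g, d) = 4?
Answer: 134232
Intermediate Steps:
(372 + D(15, 6*(0 + 1)))*357 = (372 + 4)*357 = 376*357 = 134232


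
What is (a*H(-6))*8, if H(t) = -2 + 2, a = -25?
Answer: 0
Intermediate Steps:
H(t) = 0
(a*H(-6))*8 = -25*0*8 = 0*8 = 0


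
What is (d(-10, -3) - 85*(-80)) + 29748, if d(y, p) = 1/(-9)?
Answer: 328931/9 ≈ 36548.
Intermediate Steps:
d(y, p) = -⅑
(d(-10, -3) - 85*(-80)) + 29748 = (-⅑ - 85*(-80)) + 29748 = (-⅑ + 6800) + 29748 = 61199/9 + 29748 = 328931/9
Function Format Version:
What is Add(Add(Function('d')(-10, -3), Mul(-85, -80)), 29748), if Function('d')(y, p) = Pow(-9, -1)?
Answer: Rational(328931, 9) ≈ 36548.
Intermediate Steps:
Function('d')(y, p) = Rational(-1, 9)
Add(Add(Function('d')(-10, -3), Mul(-85, -80)), 29748) = Add(Add(Rational(-1, 9), Mul(-85, -80)), 29748) = Add(Add(Rational(-1, 9), 6800), 29748) = Add(Rational(61199, 9), 29748) = Rational(328931, 9)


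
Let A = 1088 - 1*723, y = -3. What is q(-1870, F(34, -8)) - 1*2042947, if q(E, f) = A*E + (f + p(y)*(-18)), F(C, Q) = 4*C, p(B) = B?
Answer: -2725307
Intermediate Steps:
A = 365 (A = 1088 - 723 = 365)
q(E, f) = 54 + f + 365*E (q(E, f) = 365*E + (f - 3*(-18)) = 365*E + (f + 54) = 365*E + (54 + f) = 54 + f + 365*E)
q(-1870, F(34, -8)) - 1*2042947 = (54 + 4*34 + 365*(-1870)) - 1*2042947 = (54 + 136 - 682550) - 2042947 = -682360 - 2042947 = -2725307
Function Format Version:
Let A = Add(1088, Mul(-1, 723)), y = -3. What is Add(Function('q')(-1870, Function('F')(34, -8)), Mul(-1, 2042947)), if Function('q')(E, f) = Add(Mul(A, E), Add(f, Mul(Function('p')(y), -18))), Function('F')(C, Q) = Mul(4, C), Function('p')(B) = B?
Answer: -2725307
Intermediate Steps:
A = 365 (A = Add(1088, -723) = 365)
Function('q')(E, f) = Add(54, f, Mul(365, E)) (Function('q')(E, f) = Add(Mul(365, E), Add(f, Mul(-3, -18))) = Add(Mul(365, E), Add(f, 54)) = Add(Mul(365, E), Add(54, f)) = Add(54, f, Mul(365, E)))
Add(Function('q')(-1870, Function('F')(34, -8)), Mul(-1, 2042947)) = Add(Add(54, Mul(4, 34), Mul(365, -1870)), Mul(-1, 2042947)) = Add(Add(54, 136, -682550), -2042947) = Add(-682360, -2042947) = -2725307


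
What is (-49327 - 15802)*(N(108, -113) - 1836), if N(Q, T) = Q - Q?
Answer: 119576844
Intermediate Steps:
N(Q, T) = 0
(-49327 - 15802)*(N(108, -113) - 1836) = (-49327 - 15802)*(0 - 1836) = -65129*(-1836) = 119576844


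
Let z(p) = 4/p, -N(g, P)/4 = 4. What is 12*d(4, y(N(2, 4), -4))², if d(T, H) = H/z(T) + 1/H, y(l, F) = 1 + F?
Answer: 400/3 ≈ 133.33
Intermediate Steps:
N(g, P) = -16 (N(g, P) = -4*4 = -16)
d(T, H) = 1/H + H*T/4 (d(T, H) = H/((4/T)) + 1/H = H*(T/4) + 1/H = H*T/4 + 1/H = 1/H + H*T/4)
12*d(4, y(N(2, 4), -4))² = 12*(1/(1 - 4) + (¼)*(1 - 4)*4)² = 12*(1/(-3) + (¼)*(-3)*4)² = 12*(-⅓ - 3)² = 12*(-10/3)² = 12*(100/9) = 400/3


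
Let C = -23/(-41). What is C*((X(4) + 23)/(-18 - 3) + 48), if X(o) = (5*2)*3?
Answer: 21965/861 ≈ 25.511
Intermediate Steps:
X(o) = 30 (X(o) = 10*3 = 30)
C = 23/41 (C = -23*(-1/41) = 23/41 ≈ 0.56098)
C*((X(4) + 23)/(-18 - 3) + 48) = 23*((30 + 23)/(-18 - 3) + 48)/41 = 23*(53/(-21) + 48)/41 = 23*(53*(-1/21) + 48)/41 = 23*(-53/21 + 48)/41 = (23/41)*(955/21) = 21965/861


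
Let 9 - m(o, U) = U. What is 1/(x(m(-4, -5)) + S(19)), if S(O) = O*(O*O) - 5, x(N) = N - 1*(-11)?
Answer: 1/6879 ≈ 0.00014537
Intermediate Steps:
m(o, U) = 9 - U
x(N) = 11 + N (x(N) = N + 11 = 11 + N)
S(O) = -5 + O**3 (S(O) = O*O**2 - 5 = O**3 - 5 = -5 + O**3)
1/(x(m(-4, -5)) + S(19)) = 1/((11 + (9 - 1*(-5))) + (-5 + 19**3)) = 1/((11 + (9 + 5)) + (-5 + 6859)) = 1/((11 + 14) + 6854) = 1/(25 + 6854) = 1/6879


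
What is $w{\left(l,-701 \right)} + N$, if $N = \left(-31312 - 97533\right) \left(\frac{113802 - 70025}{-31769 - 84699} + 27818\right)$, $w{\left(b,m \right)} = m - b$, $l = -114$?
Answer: $- \frac{417440222657431}{116468} \approx -3.5842 \cdot 10^{9}$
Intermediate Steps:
$N = - \frac{417440154290715}{116468}$ ($N = - 128845 \left(\frac{43777}{-116468} + 27818\right) = - 128845 \left(43777 \left(- \frac{1}{116468}\right) + 27818\right) = - 128845 \left(- \frac{43777}{116468} + 27818\right) = \left(-128845\right) \frac{3239863047}{116468} = - \frac{417440154290715}{116468} \approx -3.5842 \cdot 10^{9}$)
$w{\left(l,-701 \right)} + N = \left(-701 - -114\right) - \frac{417440154290715}{116468} = \left(-701 + 114\right) - \frac{417440154290715}{116468} = -587 - \frac{417440154290715}{116468} = - \frac{417440222657431}{116468}$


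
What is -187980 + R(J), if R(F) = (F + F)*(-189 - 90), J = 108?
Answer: -248244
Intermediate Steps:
R(F) = -558*F (R(F) = (2*F)*(-279) = -558*F)
-187980 + R(J) = -187980 - 558*108 = -187980 - 60264 = -248244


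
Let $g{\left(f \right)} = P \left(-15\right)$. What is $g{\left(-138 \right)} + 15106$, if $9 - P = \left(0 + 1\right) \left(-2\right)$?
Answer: $14941$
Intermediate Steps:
$P = 11$ ($P = 9 - \left(0 + 1\right) \left(-2\right) = 9 - 1 \left(-2\right) = 9 - -2 = 9 + 2 = 11$)
$g{\left(f \right)} = -165$ ($g{\left(f \right)} = 11 \left(-15\right) = -165$)
$g{\left(-138 \right)} + 15106 = -165 + 15106 = 14941$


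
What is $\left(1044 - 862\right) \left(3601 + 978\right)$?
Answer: $833378$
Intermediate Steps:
$\left(1044 - 862\right) \left(3601 + 978\right) = 182 \cdot 4579 = 833378$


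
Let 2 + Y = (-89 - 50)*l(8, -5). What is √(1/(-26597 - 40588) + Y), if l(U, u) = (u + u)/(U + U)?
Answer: √681085802510/89580 ≈ 9.2128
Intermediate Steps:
l(U, u) = u/U (l(U, u) = (2*u)/((2*U)) = (2*u)*(1/(2*U)) = u/U)
Y = 679/8 (Y = -2 + (-89 - 50)*(-5/8) = -2 - (-695)/8 = -2 - 139*(-5/8) = -2 + 695/8 = 679/8 ≈ 84.875)
√(1/(-26597 - 40588) + Y) = √(1/(-26597 - 40588) + 679/8) = √(1/(-67185) + 679/8) = √(-1/67185 + 679/8) = √(45618607/537480) = √681085802510/89580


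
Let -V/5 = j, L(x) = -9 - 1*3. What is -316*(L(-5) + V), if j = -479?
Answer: -753028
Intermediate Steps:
L(x) = -12 (L(x) = -9 - 3 = -12)
V = 2395 (V = -5*(-479) = 2395)
-316*(L(-5) + V) = -316*(-12 + 2395) = -316*2383 = -753028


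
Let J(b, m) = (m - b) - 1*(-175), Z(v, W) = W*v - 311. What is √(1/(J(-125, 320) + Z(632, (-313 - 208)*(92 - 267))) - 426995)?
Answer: I*√1417794044974448252686/57622909 ≈ 653.45*I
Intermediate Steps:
Z(v, W) = -311 + W*v
J(b, m) = 175 + m - b (J(b, m) = (m - b) + 175 = 175 + m - b)
√(1/(J(-125, 320) + Z(632, (-313 - 208)*(92 - 267))) - 426995) = √(1/((175 + 320 - 1*(-125)) + (-311 + ((-313 - 208)*(92 - 267))*632)) - 426995) = √(1/((175 + 320 + 125) + (-311 - 521*(-175)*632)) - 426995) = √(1/(620 + (-311 + 91175*632)) - 426995) = √(1/(620 + (-311 + 57622600)) - 426995) = √(1/(620 + 57622289) - 426995) = √(1/57622909 - 426995) = √(-24604694028454/57622909) = I*√1417794044974448252686/57622909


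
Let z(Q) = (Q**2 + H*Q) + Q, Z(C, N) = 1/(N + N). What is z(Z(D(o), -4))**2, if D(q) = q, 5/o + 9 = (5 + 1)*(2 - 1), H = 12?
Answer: 10609/4096 ≈ 2.5901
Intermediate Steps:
o = -5/3 (o = 5/(-9 + (5 + 1)*(2 - 1)) = 5/(-9 + 6*1) = 5/(-9 + 6) = 5/(-3) = 5*(-1/3) = -5/3 ≈ -1.6667)
Z(C, N) = 1/(2*N)
z(Q) = Q**2 + 13*Q (z(Q) = (Q**2 + 12*Q) + Q = Q**2 + 13*Q)
z(Z(D(o), -4))**2 = (((1/2)/(-4))*(13 + (1/2)/(-4)))**2 = (((1/2)*(-1/4))*(13 + (1/2)*(-1/4)))**2 = (-(13 - 1/8)/8)**2 = (-1/8*103/8)**2 = (-103/64)**2 = 10609/4096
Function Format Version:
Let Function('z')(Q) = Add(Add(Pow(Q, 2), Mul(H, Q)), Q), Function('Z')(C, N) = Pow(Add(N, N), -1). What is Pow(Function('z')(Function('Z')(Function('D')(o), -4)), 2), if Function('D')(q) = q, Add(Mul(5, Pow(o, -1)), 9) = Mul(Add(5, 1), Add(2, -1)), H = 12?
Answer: Rational(10609, 4096) ≈ 2.5901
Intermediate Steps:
o = Rational(-5, 3) (o = Mul(5, Pow(Add(-9, Mul(Add(5, 1), Add(2, -1))), -1)) = Mul(5, Pow(Add(-9, Mul(6, 1)), -1)) = Mul(5, Pow(Add(-9, 6), -1)) = Mul(5, Pow(-3, -1)) = Mul(5, Rational(-1, 3)) = Rational(-5, 3) ≈ -1.6667)
Function('Z')(C, N) = Mul(Rational(1, 2), Pow(N, -1)) (Function('Z')(C, N) = Pow(Mul(2, N), -1) = Mul(Rational(1, 2), Pow(N, -1)))
Function('z')(Q) = Add(Pow(Q, 2), Mul(13, Q)) (Function('z')(Q) = Add(Add(Pow(Q, 2), Mul(12, Q)), Q) = Add(Pow(Q, 2), Mul(13, Q)))
Pow(Function('z')(Function('Z')(Function('D')(o), -4)), 2) = Pow(Mul(Mul(Rational(1, 2), Pow(-4, -1)), Add(13, Mul(Rational(1, 2), Pow(-4, -1)))), 2) = Pow(Mul(Mul(Rational(1, 2), Rational(-1, 4)), Add(13, Mul(Rational(1, 2), Rational(-1, 4)))), 2) = Pow(Mul(Rational(-1, 8), Add(13, Rational(-1, 8))), 2) = Pow(Mul(Rational(-1, 8), Rational(103, 8)), 2) = Pow(Rational(-103, 64), 2) = Rational(10609, 4096)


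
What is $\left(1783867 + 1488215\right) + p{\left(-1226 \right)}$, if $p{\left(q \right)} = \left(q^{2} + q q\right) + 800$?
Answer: $6279034$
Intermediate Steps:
$p{\left(q \right)} = 800 + 2 q^{2}$ ($p{\left(q \right)} = \left(q^{2} + q^{2}\right) + 800 = 2 q^{2} + 800 = 800 + 2 q^{2}$)
$\left(1783867 + 1488215\right) + p{\left(-1226 \right)} = \left(1783867 + 1488215\right) + \left(800 + 2 \left(-1226\right)^{2}\right) = 3272082 + \left(800 + 2 \cdot 1503076\right) = 3272082 + \left(800 + 3006152\right) = 3272082 + 3006952 = 6279034$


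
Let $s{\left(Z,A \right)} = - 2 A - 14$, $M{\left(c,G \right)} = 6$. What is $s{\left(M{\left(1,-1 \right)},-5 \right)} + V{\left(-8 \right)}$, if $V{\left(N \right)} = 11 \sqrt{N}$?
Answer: $-4 + 22 i \sqrt{2} \approx -4.0 + 31.113 i$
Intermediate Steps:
$s{\left(Z,A \right)} = -14 - 2 A$
$s{\left(M{\left(1,-1 \right)},-5 \right)} + V{\left(-8 \right)} = \left(-14 - -10\right) + 11 \sqrt{-8} = \left(-14 + 10\right) + 11 \cdot 2 i \sqrt{2} = -4 + 22 i \sqrt{2}$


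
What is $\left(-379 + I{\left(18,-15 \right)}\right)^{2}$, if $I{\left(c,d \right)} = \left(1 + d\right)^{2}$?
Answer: $33489$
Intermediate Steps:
$\left(-379 + I{\left(18,-15 \right)}\right)^{2} = \left(-379 + \left(1 - 15\right)^{2}\right)^{2} = \left(-379 + \left(-14\right)^{2}\right)^{2} = \left(-379 + 196\right)^{2} = \left(-183\right)^{2} = 33489$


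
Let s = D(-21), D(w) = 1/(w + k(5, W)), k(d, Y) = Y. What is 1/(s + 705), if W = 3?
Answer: 18/12689 ≈ 0.0014186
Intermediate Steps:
D(w) = 1/(3 + w) (D(w) = 1/(w + 3) = 1/(3 + w))
s = -1/18 (s = 1/(3 - 21) = 1/(-18) = -1/18 ≈ -0.055556)
1/(s + 705) = 1/(-1/18 + 705) = 1/(12689/18) = 18/12689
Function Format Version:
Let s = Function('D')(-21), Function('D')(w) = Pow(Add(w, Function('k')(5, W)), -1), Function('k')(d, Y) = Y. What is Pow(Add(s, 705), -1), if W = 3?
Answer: Rational(18, 12689) ≈ 0.0014186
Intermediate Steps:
Function('D')(w) = Pow(Add(3, w), -1) (Function('D')(w) = Pow(Add(w, 3), -1) = Pow(Add(3, w), -1))
s = Rational(-1, 18) (s = Pow(Add(3, -21), -1) = Pow(-18, -1) = Rational(-1, 18) ≈ -0.055556)
Pow(Add(s, 705), -1) = Pow(Add(Rational(-1, 18), 705), -1) = Pow(Rational(12689, 18), -1) = Rational(18, 12689)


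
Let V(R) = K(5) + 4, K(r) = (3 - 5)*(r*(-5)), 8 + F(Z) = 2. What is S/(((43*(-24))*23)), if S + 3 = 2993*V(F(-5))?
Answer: -53873/7912 ≈ -6.8090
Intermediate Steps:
F(Z) = -6 (F(Z) = -8 + 2 = -6)
K(r) = 10*r (K(r) = -(-10)*r = 10*r)
V(R) = 54 (V(R) = 10*5 + 4 = 50 + 4 = 54)
S = 161619 (S = -3 + 2993*54 = -3 + 161622 = 161619)
S/(((43*(-24))*23)) = 161619/(((43*(-24))*23)) = 161619/((-1032*23)) = 161619/(-23736) = 161619*(-1/23736) = -53873/7912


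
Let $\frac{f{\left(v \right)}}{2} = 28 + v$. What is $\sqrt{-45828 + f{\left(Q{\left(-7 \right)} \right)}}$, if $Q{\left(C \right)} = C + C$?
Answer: $10 i \sqrt{458} \approx 214.01 i$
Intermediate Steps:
$Q{\left(C \right)} = 2 C$
$f{\left(v \right)} = 56 + 2 v$ ($f{\left(v \right)} = 2 \left(28 + v\right) = 56 + 2 v$)
$\sqrt{-45828 + f{\left(Q{\left(-7 \right)} \right)}} = \sqrt{-45828 + \left(56 + 2 \cdot 2 \left(-7\right)\right)} = \sqrt{-45828 + \left(56 + 2 \left(-14\right)\right)} = \sqrt{-45828 + \left(56 - 28\right)} = \sqrt{-45828 + 28} = \sqrt{-45800} = 10 i \sqrt{458}$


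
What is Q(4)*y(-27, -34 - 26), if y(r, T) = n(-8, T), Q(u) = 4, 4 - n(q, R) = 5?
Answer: -4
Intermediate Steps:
n(q, R) = -1 (n(q, R) = 4 - 1*5 = 4 - 5 = -1)
y(r, T) = -1
Q(4)*y(-27, -34 - 26) = 4*(-1) = -4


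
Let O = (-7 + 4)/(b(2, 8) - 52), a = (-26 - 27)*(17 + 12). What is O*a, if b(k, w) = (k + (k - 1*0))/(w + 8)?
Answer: -6148/69 ≈ -89.101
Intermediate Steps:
b(k, w) = 2*k/(8 + w) (b(k, w) = (k + (k + 0))/(8 + w) = (k + k)/(8 + w) = (2*k)/(8 + w) = 2*k/(8 + w))
a = -1537 (a = -53*29 = -1537)
O = 4/69 (O = (-7 + 4)/(2*2/(8 + 8) - 52) = -3/(2*2/16 - 52) = -3/(2*2*(1/16) - 52) = -3/(¼ - 52) = -3/(-207/4) = -3*(-4/207) = 4/69 ≈ 0.057971)
O*a = (4/69)*(-1537) = -6148/69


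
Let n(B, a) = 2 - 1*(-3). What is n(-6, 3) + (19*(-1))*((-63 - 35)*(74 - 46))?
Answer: 52141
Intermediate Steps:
n(B, a) = 5 (n(B, a) = 2 + 3 = 5)
n(-6, 3) + (19*(-1))*((-63 - 35)*(74 - 46)) = 5 + (19*(-1))*((-63 - 35)*(74 - 46)) = 5 - (-1862)*28 = 5 - 19*(-2744) = 5 + 52136 = 52141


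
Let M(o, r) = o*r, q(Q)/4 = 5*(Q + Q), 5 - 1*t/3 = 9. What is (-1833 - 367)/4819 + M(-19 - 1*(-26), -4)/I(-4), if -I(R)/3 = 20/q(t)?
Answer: -1081656/4819 ≈ -224.46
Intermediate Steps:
t = -12 (t = 15 - 3*9 = 15 - 27 = -12)
q(Q) = 40*Q (q(Q) = 4*(5*(Q + Q)) = 4*(5*(2*Q)) = 4*(10*Q) = 40*Q)
I(R) = 1/8 (I(R) = -60/(40*(-12)) = -60/(-480) = -60*(-1)/480 = -3*(-1/24) = 1/8)
(-1833 - 367)/4819 + M(-19 - 1*(-26), -4)/I(-4) = (-1833 - 367)/4819 + ((-19 - 1*(-26))*(-4))/(1/8) = -2200*1/4819 + ((-19 + 26)*(-4))*8 = -2200/4819 + (7*(-4))*8 = -2200/4819 - 28*8 = -2200/4819 - 224 = -1081656/4819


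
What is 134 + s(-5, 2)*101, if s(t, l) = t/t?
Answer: 235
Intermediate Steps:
s(t, l) = 1
134 + s(-5, 2)*101 = 134 + 1*101 = 134 + 101 = 235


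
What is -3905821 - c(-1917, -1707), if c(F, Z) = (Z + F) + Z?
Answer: -3900490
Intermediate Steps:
c(F, Z) = F + 2*Z (c(F, Z) = (F + Z) + Z = F + 2*Z)
-3905821 - c(-1917, -1707) = -3905821 - (-1917 + 2*(-1707)) = -3905821 - (-1917 - 3414) = -3905821 - 1*(-5331) = -3905821 + 5331 = -3900490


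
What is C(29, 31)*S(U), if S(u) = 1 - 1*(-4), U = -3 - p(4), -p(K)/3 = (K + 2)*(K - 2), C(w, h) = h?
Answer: 155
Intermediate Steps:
p(K) = -3*(-2 + K)*(2 + K) (p(K) = -3*(K + 2)*(K - 2) = -3*(2 + K)*(-2 + K) = -3*(-2 + K)*(2 + K))
U = 33 (U = -3 - (12 - 3*4²) = -3 - (12 - 3*16) = -3 - (12 - 48) = -3 - 1*(-36) = -3 + 36 = 33)
S(u) = 5 (S(u) = 1 + 4 = 5)
C(29, 31)*S(U) = 31*5 = 155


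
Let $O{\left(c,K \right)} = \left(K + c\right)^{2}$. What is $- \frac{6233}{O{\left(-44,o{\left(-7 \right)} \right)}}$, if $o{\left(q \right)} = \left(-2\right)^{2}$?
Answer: $- \frac{6233}{1600} \approx -3.8956$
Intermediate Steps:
$o{\left(q \right)} = 4$
$- \frac{6233}{O{\left(-44,o{\left(-7 \right)} \right)}} = - \frac{6233}{\left(4 - 44\right)^{2}} = - \frac{6233}{\left(-40\right)^{2}} = - \frac{6233}{1600}$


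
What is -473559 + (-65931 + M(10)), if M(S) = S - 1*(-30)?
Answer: -539450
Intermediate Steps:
M(S) = 30 + S (M(S) = S + 30 = 30 + S)
-473559 + (-65931 + M(10)) = -473559 + (-65931 + (30 + 10)) = -473559 + (-65931 + 40) = -473559 - 65891 = -539450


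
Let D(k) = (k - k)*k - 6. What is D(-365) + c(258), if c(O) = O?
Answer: 252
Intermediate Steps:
D(k) = -6 (D(k) = 0*k - 6 = 0 - 6 = -6)
D(-365) + c(258) = -6 + 258 = 252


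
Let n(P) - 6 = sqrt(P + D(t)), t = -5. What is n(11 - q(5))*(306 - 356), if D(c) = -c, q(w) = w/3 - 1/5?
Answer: -300 - 10*sqrt(3270)/3 ≈ -490.61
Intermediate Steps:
q(w) = -1/5 + w/3 (q(w) = w*(1/3) - 1*1/5 = w/3 - 1/5 = -1/5 + w/3)
n(P) = 6 + sqrt(5 + P) (n(P) = 6 + sqrt(P - 1*(-5)) = 6 + sqrt(P + 5) = 6 + sqrt(5 + P))
n(11 - q(5))*(306 - 356) = (6 + sqrt(5 + (11 - (-1/5 + (1/3)*5))))*(306 - 356) = (6 + sqrt(5 + (11 - (-1/5 + 5/3))))*(-50) = (6 + sqrt(5 + (11 - 1*22/15)))*(-50) = (6 + sqrt(5 + (11 - 22/15)))*(-50) = (6 + sqrt(5 + 143/15))*(-50) = (6 + sqrt(218/15))*(-50) = (6 + sqrt(3270)/15)*(-50) = -300 - 10*sqrt(3270)/3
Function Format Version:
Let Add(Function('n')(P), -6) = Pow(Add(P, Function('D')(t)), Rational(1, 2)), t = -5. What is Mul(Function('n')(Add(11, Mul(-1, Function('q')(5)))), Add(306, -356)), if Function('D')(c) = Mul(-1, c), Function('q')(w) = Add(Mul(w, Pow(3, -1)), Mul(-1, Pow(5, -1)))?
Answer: Add(-300, Mul(Rational(-10, 3), Pow(3270, Rational(1, 2)))) ≈ -490.61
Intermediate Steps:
Function('q')(w) = Add(Rational(-1, 5), Mul(Rational(1, 3), w)) (Function('q')(w) = Add(Mul(w, Rational(1, 3)), Mul(-1, Rational(1, 5))) = Add(Mul(Rational(1, 3), w), Rational(-1, 5)) = Add(Rational(-1, 5), Mul(Rational(1, 3), w)))
Function('n')(P) = Add(6, Pow(Add(5, P), Rational(1, 2))) (Function('n')(P) = Add(6, Pow(Add(P, Mul(-1, -5)), Rational(1, 2))) = Add(6, Pow(Add(P, 5), Rational(1, 2))) = Add(6, Pow(Add(5, P), Rational(1, 2))))
Mul(Function('n')(Add(11, Mul(-1, Function('q')(5)))), Add(306, -356)) = Mul(Add(6, Pow(Add(5, Add(11, Mul(-1, Add(Rational(-1, 5), Mul(Rational(1, 3), 5))))), Rational(1, 2))), Add(306, -356)) = Mul(Add(6, Pow(Add(5, Add(11, Mul(-1, Add(Rational(-1, 5), Rational(5, 3))))), Rational(1, 2))), -50) = Mul(Add(6, Pow(Add(5, Add(11, Mul(-1, Rational(22, 15)))), Rational(1, 2))), -50) = Mul(Add(6, Pow(Add(5, Add(11, Rational(-22, 15))), Rational(1, 2))), -50) = Mul(Add(6, Pow(Add(5, Rational(143, 15)), Rational(1, 2))), -50) = Mul(Add(6, Pow(Rational(218, 15), Rational(1, 2))), -50) = Mul(Add(6, Mul(Rational(1, 15), Pow(3270, Rational(1, 2)))), -50) = Add(-300, Mul(Rational(-10, 3), Pow(3270, Rational(1, 2))))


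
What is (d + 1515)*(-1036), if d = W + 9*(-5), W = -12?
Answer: -1510488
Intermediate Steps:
d = -57 (d = -12 + 9*(-5) = -12 - 45 = -57)
(d + 1515)*(-1036) = (-57 + 1515)*(-1036) = 1458*(-1036) = -1510488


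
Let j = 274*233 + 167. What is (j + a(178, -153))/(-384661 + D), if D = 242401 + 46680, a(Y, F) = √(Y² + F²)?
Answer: -64009/95580 - √55093/95580 ≈ -0.67215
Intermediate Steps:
a(Y, F) = √(F² + Y²)
j = 64009 (j = 63842 + 167 = 64009)
D = 289081
(j + a(178, -153))/(-384661 + D) = (64009 + √((-153)² + 178²))/(-384661 + 289081) = (64009 + √(23409 + 31684))/(-95580) = (64009 + √55093)*(-1/95580) = -64009/95580 - √55093/95580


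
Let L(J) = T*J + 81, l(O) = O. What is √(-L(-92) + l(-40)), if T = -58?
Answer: I*√5457 ≈ 73.871*I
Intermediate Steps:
L(J) = 81 - 58*J (L(J) = -58*J + 81 = 81 - 58*J)
√(-L(-92) + l(-40)) = √(-(81 - 58*(-92)) - 40) = √(-(81 + 5336) - 40) = √(-1*5417 - 40) = √(-5417 - 40) = √(-5457) = I*√5457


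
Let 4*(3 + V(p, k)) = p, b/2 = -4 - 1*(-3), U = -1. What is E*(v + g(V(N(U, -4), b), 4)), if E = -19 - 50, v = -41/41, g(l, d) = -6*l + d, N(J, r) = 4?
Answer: -1035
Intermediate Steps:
b = -2 (b = 2*(-4 - 1*(-3)) = 2*(-4 + 3) = 2*(-1) = -2)
V(p, k) = -3 + p/4
g(l, d) = d - 6*l
v = -1 (v = -41*1/41 = -1)
E = -69
E*(v + g(V(N(U, -4), b), 4)) = -69*(-1 + (4 - 6*(-3 + (1/4)*4))) = -69*(-1 + (4 - 6*(-3 + 1))) = -69*(-1 + (4 - 6*(-2))) = -69*(-1 + (4 + 12)) = -69*(-1 + 16) = -69*15 = -1035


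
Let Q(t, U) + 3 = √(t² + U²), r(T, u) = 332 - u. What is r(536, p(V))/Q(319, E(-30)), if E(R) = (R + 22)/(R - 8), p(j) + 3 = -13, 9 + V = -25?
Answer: 94221/9183122 + 1653*√36735737/9183122 ≈ 1.1013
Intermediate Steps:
V = -34 (V = -9 - 25 = -34)
p(j) = -16 (p(j) = -3 - 13 = -16)
E(R) = (22 + R)/(-8 + R)
Q(t, U) = -3 + √(U² + t²) (Q(t, U) = -3 + √(t² + U²) = -3 + √(U² + t²))
r(536, p(V))/Q(319, E(-30)) = (332 - 1*(-16))/(-3 + √(((22 - 30)/(-8 - 30))² + 319²)) = (332 + 16)/(-3 + √((-8/(-38))² + 101761)) = 348/(-3 + √((-1/38*(-8))² + 101761)) = 348/(-3 + √((4/19)² + 101761)) = 348/(-3 + √(16/361 + 101761)) = 348/(-3 + √(36735737/361)) = 348/(-3 + √36735737/19)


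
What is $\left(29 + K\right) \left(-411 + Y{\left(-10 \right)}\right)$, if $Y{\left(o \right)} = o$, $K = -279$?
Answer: $105250$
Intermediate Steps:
$\left(29 + K\right) \left(-411 + Y{\left(-10 \right)}\right) = \left(29 - 279\right) \left(-411 - 10\right) = \left(-250\right) \left(-421\right) = 105250$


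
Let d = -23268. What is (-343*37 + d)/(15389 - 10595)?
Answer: -35959/4794 ≈ -7.5008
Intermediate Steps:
(-343*37 + d)/(15389 - 10595) = (-343*37 - 23268)/(15389 - 10595) = (-12691 - 23268)/4794 = -35959*1/4794 = -35959/4794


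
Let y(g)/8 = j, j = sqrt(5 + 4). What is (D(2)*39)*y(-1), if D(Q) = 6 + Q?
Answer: 7488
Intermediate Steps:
j = 3 (j = sqrt(9) = 3)
y(g) = 24 (y(g) = 8*3 = 24)
(D(2)*39)*y(-1) = ((6 + 2)*39)*24 = (8*39)*24 = 312*24 = 7488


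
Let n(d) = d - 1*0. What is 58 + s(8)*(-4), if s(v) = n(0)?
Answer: 58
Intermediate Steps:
n(d) = d (n(d) = d + 0 = d)
s(v) = 0
58 + s(8)*(-4) = 58 + 0*(-4) = 58 + 0 = 58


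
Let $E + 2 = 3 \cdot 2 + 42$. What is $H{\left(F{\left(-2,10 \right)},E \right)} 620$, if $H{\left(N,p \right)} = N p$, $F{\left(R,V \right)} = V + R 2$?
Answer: $171120$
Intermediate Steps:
$F{\left(R,V \right)} = V + 2 R$
$E = 46$ ($E = -2 + \left(3 \cdot 2 + 42\right) = -2 + \left(6 + 42\right) = -2 + 48 = 46$)
$H{\left(F{\left(-2,10 \right)},E \right)} 620 = \left(10 + 2 \left(-2\right)\right) 46 \cdot 620 = \left(10 - 4\right) 46 \cdot 620 = 6 \cdot 46 \cdot 620 = 276 \cdot 620 = 171120$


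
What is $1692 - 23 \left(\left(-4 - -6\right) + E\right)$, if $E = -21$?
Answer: $2129$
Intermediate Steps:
$1692 - 23 \left(\left(-4 - -6\right) + E\right) = 1692 - 23 \left(\left(-4 - -6\right) - 21\right) = 1692 - 23 \left(\left(-4 + 6\right) - 21\right) = 1692 - 23 \left(2 - 21\right) = 1692 - 23 \left(-19\right) = 1692 - -437 = 1692 + 437 = 2129$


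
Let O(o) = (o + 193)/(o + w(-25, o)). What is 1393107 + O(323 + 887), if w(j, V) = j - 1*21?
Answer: 1621577951/1164 ≈ 1.3931e+6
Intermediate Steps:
w(j, V) = -21 + j (w(j, V) = j - 21 = -21 + j)
O(o) = (193 + o)/(-46 + o) (O(o) = (o + 193)/(o + (-21 - 25)) = (193 + o)/(o - 46) = (193 + o)/(-46 + o))
1393107 + O(323 + 887) = 1393107 + (193 + (323 + 887))/(-46 + (323 + 887)) = 1393107 + (193 + 1210)/(-46 + 1210) = 1393107 + 1403/1164 = 1621577951/1164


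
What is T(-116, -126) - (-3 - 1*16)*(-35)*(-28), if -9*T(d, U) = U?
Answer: 18634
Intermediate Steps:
T(d, U) = -U/9
T(-116, -126) - (-3 - 1*16)*(-35)*(-28) = -⅑*(-126) - (-3 - 1*16)*(-35)*(-28) = 14 - (-3 - 16)*(-35)*(-28) = 14 - (-19*(-35))*(-28) = 14 - 665*(-28) = 14 - 1*(-18620) = 14 + 18620 = 18634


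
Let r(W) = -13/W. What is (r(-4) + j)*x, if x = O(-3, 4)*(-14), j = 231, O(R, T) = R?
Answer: 19677/2 ≈ 9838.5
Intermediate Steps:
x = 42 (x = -3*(-14) = 42)
(r(-4) + j)*x = (-13/(-4) + 231)*42 = (-13*(-¼) + 231)*42 = (13/4 + 231)*42 = (937/4)*42 = 19677/2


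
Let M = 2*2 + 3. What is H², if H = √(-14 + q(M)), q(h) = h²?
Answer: 35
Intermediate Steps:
M = 7 (M = 4 + 3 = 7)
H = √35 (H = √(-14 + 7²) = √(-14 + 49) = √35 ≈ 5.9161)
H² = (√35)² = 35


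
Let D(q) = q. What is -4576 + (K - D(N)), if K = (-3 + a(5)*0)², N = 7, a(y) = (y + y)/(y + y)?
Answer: -4574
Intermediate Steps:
a(y) = 1 (a(y) = (2*y)/((2*y)) = (2*y)*(1/(2*y)) = 1)
K = 9 (K = (-3 + 1*0)² = (-3 + 0)² = (-3)² = 9)
-4576 + (K - D(N)) = -4576 + (9 - 1*7) = -4576 + (9 - 7) = -4576 + 2 = -4574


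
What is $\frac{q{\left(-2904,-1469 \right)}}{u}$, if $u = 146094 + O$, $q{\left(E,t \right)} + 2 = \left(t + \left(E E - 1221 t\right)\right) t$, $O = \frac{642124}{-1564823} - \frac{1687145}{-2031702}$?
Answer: $- \frac{47755913924648070685596}{464471272093363411} \approx -1.0282 \cdot 10^{5}$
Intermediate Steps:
$O = \frac{1335478685287}{3179254018746}$ ($O = 642124 \left(- \frac{1}{1564823}\right) - - \frac{1687145}{2031702} = - \frac{642124}{1564823} + \frac{1687145}{2031702} = \frac{1335478685287}{3179254018746} \approx 0.42006$)
$q{\left(E,t \right)} = -2 + t \left(E^{2} - 1220 t\right)$ ($q{\left(E,t \right)} = -2 + \left(t + \left(E E - 1221 t\right)\right) t = -2 + \left(t + \left(E^{2} - 1221 t\right)\right) t = -2 + \left(E^{2} - 1220 t\right) t = -2 + t \left(E^{2} - 1220 t\right)$)
$u = \frac{464471272093363411}{3179254018746}$ ($u = 146094 + \frac{1335478685287}{3179254018746} = \frac{464471272093363411}{3179254018746} \approx 1.4609 \cdot 10^{5}$)
$\frac{q{\left(-2904,-1469 \right)}}{u} = \frac{-2 - 1220 \left(-1469\right)^{2} - 1469 \left(-2904\right)^{2}}{\frac{464471272093363411}{3179254018746}} = \left(-2 - 2632712420 - 12388394304\right) \frac{3179254018746}{464471272093363411} = \left(-15021106726\right) \frac{3179254018746}{464471272093363411} = - \frac{47755913924648070685596}{464471272093363411}$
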